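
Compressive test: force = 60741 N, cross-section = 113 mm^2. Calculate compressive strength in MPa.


CS = 60741 / 113 = 537.5 MPa

537.5


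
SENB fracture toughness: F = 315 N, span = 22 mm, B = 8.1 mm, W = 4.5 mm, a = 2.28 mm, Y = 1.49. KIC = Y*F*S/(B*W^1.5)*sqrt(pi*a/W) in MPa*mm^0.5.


KIC = 1.49*315*22/(8.1*4.5^1.5)*sqrt(pi*2.28/4.5) = 168.48

168.48


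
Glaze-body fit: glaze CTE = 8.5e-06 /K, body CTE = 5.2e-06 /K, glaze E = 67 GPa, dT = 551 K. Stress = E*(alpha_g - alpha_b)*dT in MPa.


Stress = 67*1000*(8.5e-06 - 5.2e-06)*551 = 121.8 MPa

121.8


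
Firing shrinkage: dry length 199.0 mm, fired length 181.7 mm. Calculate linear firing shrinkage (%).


FS = (199.0 - 181.7) / 199.0 * 100 = 8.69%

8.69


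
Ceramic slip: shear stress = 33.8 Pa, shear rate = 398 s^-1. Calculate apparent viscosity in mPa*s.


eta = tau/gamma * 1000 = 33.8/398 * 1000 = 84.9 mPa*s

84.9


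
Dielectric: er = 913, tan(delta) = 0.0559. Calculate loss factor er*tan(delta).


Loss = 913 * 0.0559 = 51.037

51.037


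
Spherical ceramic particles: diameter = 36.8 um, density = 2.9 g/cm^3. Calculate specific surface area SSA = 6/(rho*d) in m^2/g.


SSA = 6 / (2.9 * 36.8) = 0.056 m^2/g

0.056


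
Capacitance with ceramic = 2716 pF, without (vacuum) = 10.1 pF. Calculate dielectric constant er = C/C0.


er = 2716 / 10.1 = 268.91

268.91


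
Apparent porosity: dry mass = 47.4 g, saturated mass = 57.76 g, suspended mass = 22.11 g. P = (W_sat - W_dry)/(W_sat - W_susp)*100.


P = (57.76 - 47.4) / (57.76 - 22.11) * 100 = 10.36 / 35.65 * 100 = 29.1%

29.1


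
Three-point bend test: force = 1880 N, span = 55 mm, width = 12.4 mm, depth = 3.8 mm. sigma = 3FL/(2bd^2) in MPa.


sigma = 3*1880*55/(2*12.4*3.8^2) = 866.2 MPa

866.2


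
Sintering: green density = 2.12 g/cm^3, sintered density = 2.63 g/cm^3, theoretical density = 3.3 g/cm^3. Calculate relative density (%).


Relative = 2.63 / 3.3 * 100 = 79.7%

79.7


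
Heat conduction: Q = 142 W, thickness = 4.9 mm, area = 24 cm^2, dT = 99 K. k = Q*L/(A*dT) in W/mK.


k = 142*4.9/1000/(24/10000*99) = 2.93 W/mK

2.93


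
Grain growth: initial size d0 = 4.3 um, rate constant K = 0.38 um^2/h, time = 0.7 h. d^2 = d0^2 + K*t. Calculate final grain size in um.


d^2 = 4.3^2 + 0.38*0.7 = 18.756
d = sqrt(18.756) = 4.33 um

4.33


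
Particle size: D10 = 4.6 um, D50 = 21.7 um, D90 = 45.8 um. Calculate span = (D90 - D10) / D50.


Span = (45.8 - 4.6) / 21.7 = 41.2 / 21.7 = 1.899

1.899


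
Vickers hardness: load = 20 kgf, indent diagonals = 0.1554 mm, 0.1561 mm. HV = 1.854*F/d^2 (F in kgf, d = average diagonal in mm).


d_avg = (0.1554+0.1561)/2 = 0.15575 mm
HV = 1.854*20/0.15575^2 = 1529

1529


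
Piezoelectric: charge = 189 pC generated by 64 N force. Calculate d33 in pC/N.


d33 = 189 / 64 = 3.0 pC/N

3.0


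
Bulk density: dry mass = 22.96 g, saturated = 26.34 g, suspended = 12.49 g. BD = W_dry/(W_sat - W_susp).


BD = 22.96 / (26.34 - 12.49) = 22.96 / 13.85 = 1.658 g/cm^3

1.658


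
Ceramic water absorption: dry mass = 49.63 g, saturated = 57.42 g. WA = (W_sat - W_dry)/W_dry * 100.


WA = (57.42 - 49.63) / 49.63 * 100 = 15.7%

15.7


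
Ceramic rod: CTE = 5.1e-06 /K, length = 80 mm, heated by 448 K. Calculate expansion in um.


dL = 5.1e-06 * 80 * 448 * 1000 = 182.784 um

182.784


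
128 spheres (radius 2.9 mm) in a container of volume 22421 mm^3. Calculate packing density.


V_sphere = 4/3*pi*2.9^3 = 102.1604 mm^3
Total V = 128*102.1604 = 13076.5312 mm^3
PD = 13076.5312 / 22421 = 0.583

0.583


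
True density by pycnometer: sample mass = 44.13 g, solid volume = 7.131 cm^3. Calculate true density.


TD = 44.13 / 7.131 = 6.188 g/cm^3

6.188


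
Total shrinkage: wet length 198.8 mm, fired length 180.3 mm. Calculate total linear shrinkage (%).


TS = (198.8 - 180.3) / 198.8 * 100 = 9.31%

9.31


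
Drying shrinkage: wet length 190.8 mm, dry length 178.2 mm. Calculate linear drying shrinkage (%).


DS = (190.8 - 178.2) / 190.8 * 100 = 6.6%

6.6


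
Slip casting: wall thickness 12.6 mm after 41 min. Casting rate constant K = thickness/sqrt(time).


K = 12.6 / sqrt(41) = 12.6 / 6.4031 = 1.968 mm/min^0.5

1.968


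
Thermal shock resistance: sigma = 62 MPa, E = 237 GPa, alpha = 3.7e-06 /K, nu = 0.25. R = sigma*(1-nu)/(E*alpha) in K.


R = 62*(1-0.25)/(237*1000*3.7e-06) = 53 K

53


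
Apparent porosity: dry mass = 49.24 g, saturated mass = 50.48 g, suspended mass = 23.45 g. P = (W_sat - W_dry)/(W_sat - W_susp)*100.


P = (50.48 - 49.24) / (50.48 - 23.45) * 100 = 1.24 / 27.03 * 100 = 4.6%

4.6


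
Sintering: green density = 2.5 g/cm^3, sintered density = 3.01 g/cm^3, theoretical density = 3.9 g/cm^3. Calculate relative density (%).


Relative = 3.01 / 3.9 * 100 = 77.2%

77.2


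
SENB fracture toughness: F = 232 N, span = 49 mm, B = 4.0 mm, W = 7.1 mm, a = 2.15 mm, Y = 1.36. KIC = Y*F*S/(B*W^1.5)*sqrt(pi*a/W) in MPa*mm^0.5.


KIC = 1.36*232*49/(4.0*7.1^1.5)*sqrt(pi*2.15/7.1) = 199.27

199.27


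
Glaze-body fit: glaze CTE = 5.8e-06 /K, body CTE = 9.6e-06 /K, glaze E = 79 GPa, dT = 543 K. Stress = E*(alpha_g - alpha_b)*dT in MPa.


Stress = 79*1000*(5.8e-06 - 9.6e-06)*543 = -163.0 MPa

-163.0


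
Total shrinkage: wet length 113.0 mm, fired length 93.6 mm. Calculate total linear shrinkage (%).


TS = (113.0 - 93.6) / 113.0 * 100 = 17.17%

17.17


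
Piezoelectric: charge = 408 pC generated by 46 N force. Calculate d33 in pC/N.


d33 = 408 / 46 = 8.9 pC/N

8.9


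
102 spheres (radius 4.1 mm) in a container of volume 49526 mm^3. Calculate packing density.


V_sphere = 4/3*pi*4.1^3 = 288.6956 mm^3
Total V = 102*288.6956 = 29446.9512 mm^3
PD = 29446.9512 / 49526 = 0.595

0.595


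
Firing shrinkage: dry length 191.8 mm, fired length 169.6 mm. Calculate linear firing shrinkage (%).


FS = (191.8 - 169.6) / 191.8 * 100 = 11.57%

11.57


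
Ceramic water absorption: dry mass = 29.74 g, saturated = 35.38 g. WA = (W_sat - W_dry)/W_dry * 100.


WA = (35.38 - 29.74) / 29.74 * 100 = 18.96%

18.96


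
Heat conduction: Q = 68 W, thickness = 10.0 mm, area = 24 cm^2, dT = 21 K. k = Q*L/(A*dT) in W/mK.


k = 68*10.0/1000/(24/10000*21) = 13.49 W/mK

13.49


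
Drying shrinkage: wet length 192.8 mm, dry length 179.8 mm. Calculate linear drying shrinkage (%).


DS = (192.8 - 179.8) / 192.8 * 100 = 6.74%

6.74


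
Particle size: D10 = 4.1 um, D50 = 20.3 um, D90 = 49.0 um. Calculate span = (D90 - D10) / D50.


Span = (49.0 - 4.1) / 20.3 = 44.9 / 20.3 = 2.212

2.212


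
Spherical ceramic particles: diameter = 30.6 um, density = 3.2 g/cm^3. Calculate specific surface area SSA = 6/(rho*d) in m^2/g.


SSA = 6 / (3.2 * 30.6) = 0.061 m^2/g

0.061


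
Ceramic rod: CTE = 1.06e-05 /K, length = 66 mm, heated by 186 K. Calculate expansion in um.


dL = 1.06e-05 * 66 * 186 * 1000 = 130.126 um

130.126


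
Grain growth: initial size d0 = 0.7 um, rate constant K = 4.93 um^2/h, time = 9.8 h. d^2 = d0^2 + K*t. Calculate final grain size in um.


d^2 = 0.7^2 + 4.93*9.8 = 48.804
d = sqrt(48.804) = 6.99 um

6.99


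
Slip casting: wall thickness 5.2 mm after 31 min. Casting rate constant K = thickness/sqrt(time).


K = 5.2 / sqrt(31) = 5.2 / 5.5678 = 0.934 mm/min^0.5

0.934


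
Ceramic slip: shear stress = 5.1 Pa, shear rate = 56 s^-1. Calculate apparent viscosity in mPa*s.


eta = tau/gamma * 1000 = 5.1/56 * 1000 = 91.1 mPa*s

91.1


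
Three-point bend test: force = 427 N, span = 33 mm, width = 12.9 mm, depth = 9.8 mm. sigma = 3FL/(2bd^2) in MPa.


sigma = 3*427*33/(2*12.9*9.8^2) = 17.1 MPa

17.1


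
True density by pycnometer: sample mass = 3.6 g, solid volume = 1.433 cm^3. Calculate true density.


TD = 3.6 / 1.433 = 2.512 g/cm^3

2.512


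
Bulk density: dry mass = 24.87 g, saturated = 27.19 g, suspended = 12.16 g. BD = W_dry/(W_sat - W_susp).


BD = 24.87 / (27.19 - 12.16) = 24.87 / 15.03 = 1.655 g/cm^3

1.655


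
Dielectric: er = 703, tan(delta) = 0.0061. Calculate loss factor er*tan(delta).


Loss = 703 * 0.0061 = 4.288

4.288


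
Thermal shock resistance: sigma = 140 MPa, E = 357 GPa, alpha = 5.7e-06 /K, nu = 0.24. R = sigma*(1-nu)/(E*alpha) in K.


R = 140*(1-0.24)/(357*1000*5.7e-06) = 52 K

52


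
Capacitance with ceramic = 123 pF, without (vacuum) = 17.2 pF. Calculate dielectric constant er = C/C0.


er = 123 / 17.2 = 7.15

7.15


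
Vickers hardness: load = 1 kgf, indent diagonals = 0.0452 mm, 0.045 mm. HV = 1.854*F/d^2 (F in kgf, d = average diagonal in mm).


d_avg = (0.0452+0.045)/2 = 0.0451 mm
HV = 1.854*1/0.0451^2 = 911

911


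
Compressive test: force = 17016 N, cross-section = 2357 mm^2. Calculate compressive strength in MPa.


CS = 17016 / 2357 = 7.2 MPa

7.2


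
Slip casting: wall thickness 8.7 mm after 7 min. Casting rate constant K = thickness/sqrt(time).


K = 8.7 / sqrt(7) = 8.7 / 2.6458 = 3.288 mm/min^0.5

3.288


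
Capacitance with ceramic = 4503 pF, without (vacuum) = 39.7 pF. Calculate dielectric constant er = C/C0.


er = 4503 / 39.7 = 113.43

113.43


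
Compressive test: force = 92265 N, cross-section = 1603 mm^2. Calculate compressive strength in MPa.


CS = 92265 / 1603 = 57.6 MPa

57.6


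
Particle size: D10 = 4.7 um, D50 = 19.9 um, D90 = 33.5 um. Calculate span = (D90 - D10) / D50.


Span = (33.5 - 4.7) / 19.9 = 28.8 / 19.9 = 1.447

1.447


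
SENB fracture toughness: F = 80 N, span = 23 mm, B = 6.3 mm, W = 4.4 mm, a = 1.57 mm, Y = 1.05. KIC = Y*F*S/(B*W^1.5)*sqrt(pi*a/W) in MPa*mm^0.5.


KIC = 1.05*80*23/(6.3*4.4^1.5)*sqrt(pi*1.57/4.4) = 35.18

35.18


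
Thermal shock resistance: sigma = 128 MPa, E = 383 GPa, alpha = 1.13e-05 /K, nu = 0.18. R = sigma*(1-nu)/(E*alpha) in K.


R = 128*(1-0.18)/(383*1000*1.13e-05) = 24 K

24


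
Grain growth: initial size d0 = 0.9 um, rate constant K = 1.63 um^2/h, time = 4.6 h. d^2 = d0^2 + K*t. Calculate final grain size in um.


d^2 = 0.9^2 + 1.63*4.6 = 8.308
d = sqrt(8.308) = 2.88 um

2.88


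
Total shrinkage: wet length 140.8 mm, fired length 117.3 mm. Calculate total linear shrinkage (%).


TS = (140.8 - 117.3) / 140.8 * 100 = 16.69%

16.69


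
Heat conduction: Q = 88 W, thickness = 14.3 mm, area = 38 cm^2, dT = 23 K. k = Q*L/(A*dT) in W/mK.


k = 88*14.3/1000/(38/10000*23) = 14.4 W/mK

14.4


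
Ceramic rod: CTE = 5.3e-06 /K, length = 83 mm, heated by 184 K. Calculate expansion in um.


dL = 5.3e-06 * 83 * 184 * 1000 = 80.942 um

80.942


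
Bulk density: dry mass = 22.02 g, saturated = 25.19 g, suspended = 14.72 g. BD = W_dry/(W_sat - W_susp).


BD = 22.02 / (25.19 - 14.72) = 22.02 / 10.47 = 2.103 g/cm^3

2.103


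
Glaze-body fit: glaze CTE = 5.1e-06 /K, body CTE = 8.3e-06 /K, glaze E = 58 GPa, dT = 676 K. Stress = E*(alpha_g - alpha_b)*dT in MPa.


Stress = 58*1000*(5.1e-06 - 8.3e-06)*676 = -125.5 MPa

-125.5


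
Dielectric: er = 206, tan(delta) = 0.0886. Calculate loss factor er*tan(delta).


Loss = 206 * 0.0886 = 18.252

18.252


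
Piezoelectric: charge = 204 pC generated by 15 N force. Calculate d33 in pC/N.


d33 = 204 / 15 = 13.6 pC/N

13.6


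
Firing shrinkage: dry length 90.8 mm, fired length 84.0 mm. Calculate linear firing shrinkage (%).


FS = (90.8 - 84.0) / 90.8 * 100 = 7.49%

7.49


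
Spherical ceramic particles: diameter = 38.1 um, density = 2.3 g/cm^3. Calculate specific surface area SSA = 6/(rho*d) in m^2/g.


SSA = 6 / (2.3 * 38.1) = 0.068 m^2/g

0.068


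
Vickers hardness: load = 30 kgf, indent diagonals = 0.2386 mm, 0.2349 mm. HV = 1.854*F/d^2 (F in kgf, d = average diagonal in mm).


d_avg = (0.2386+0.2349)/2 = 0.23675 mm
HV = 1.854*30/0.23675^2 = 992

992


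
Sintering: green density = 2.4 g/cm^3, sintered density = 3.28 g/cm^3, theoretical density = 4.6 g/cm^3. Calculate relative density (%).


Relative = 3.28 / 4.6 * 100 = 71.3%

71.3


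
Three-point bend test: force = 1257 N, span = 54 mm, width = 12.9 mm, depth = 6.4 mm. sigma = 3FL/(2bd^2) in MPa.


sigma = 3*1257*54/(2*12.9*6.4^2) = 192.7 MPa

192.7


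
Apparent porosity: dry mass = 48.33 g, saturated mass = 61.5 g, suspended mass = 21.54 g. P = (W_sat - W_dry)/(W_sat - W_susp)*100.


P = (61.5 - 48.33) / (61.5 - 21.54) * 100 = 13.17 / 39.96 * 100 = 33.0%

33.0


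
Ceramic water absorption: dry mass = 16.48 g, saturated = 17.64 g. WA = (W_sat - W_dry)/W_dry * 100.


WA = (17.64 - 16.48) / 16.48 * 100 = 7.04%

7.04


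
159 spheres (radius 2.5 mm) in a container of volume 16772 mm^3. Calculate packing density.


V_sphere = 4/3*pi*2.5^3 = 65.4498 mm^3
Total V = 159*65.4498 = 10406.5182 mm^3
PD = 10406.5182 / 16772 = 0.62

0.62


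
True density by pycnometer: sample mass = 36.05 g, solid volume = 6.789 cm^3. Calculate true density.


TD = 36.05 / 6.789 = 5.31 g/cm^3

5.31


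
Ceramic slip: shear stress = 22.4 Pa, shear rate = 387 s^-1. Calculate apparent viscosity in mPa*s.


eta = tau/gamma * 1000 = 22.4/387 * 1000 = 57.9 mPa*s

57.9


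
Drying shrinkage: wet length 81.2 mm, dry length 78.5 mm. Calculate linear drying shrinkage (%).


DS = (81.2 - 78.5) / 81.2 * 100 = 3.33%

3.33


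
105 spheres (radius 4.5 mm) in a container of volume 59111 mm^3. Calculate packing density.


V_sphere = 4/3*pi*4.5^3 = 381.7035 mm^3
Total V = 105*381.7035 = 40078.8675 mm^3
PD = 40078.8675 / 59111 = 0.678

0.678


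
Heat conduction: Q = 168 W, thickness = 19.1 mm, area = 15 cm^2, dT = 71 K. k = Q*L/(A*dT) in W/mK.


k = 168*19.1/1000/(15/10000*71) = 30.13 W/mK

30.13


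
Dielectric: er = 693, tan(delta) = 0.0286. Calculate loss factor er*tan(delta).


Loss = 693 * 0.0286 = 19.82

19.82


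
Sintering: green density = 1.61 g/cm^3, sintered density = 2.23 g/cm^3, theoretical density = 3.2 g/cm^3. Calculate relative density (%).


Relative = 2.23 / 3.2 * 100 = 69.7%

69.7


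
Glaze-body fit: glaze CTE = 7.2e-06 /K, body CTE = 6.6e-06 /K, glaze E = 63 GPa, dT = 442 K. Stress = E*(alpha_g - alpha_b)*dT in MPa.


Stress = 63*1000*(7.2e-06 - 6.6e-06)*442 = 16.7 MPa

16.7


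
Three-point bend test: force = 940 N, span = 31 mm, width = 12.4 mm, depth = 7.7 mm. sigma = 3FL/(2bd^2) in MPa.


sigma = 3*940*31/(2*12.4*7.7^2) = 59.5 MPa

59.5


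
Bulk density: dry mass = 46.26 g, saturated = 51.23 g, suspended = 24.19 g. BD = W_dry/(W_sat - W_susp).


BD = 46.26 / (51.23 - 24.19) = 46.26 / 27.04 = 1.711 g/cm^3

1.711


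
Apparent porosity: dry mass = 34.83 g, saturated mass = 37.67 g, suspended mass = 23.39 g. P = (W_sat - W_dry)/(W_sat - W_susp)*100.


P = (37.67 - 34.83) / (37.67 - 23.39) * 100 = 2.84 / 14.28 * 100 = 19.9%

19.9


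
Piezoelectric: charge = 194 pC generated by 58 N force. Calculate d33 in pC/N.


d33 = 194 / 58 = 3.3 pC/N

3.3


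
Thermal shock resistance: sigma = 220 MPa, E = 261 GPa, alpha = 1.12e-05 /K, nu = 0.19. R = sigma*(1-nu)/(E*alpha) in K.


R = 220*(1-0.19)/(261*1000*1.12e-05) = 61 K

61


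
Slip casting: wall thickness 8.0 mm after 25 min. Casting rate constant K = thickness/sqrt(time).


K = 8.0 / sqrt(25) = 8.0 / 5.0 = 1.6 mm/min^0.5

1.6


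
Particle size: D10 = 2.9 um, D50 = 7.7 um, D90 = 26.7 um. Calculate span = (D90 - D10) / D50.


Span = (26.7 - 2.9) / 7.7 = 23.8 / 7.7 = 3.091

3.091


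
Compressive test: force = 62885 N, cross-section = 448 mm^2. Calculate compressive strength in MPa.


CS = 62885 / 448 = 140.4 MPa

140.4


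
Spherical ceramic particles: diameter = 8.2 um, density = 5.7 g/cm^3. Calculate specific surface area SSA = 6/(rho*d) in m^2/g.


SSA = 6 / (5.7 * 8.2) = 0.128 m^2/g

0.128


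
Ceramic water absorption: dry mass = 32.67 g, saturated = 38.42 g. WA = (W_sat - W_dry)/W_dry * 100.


WA = (38.42 - 32.67) / 32.67 * 100 = 17.6%

17.6


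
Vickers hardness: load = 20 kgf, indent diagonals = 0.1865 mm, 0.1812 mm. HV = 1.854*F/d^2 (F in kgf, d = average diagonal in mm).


d_avg = (0.1865+0.1812)/2 = 0.18385 mm
HV = 1.854*20/0.18385^2 = 1097

1097


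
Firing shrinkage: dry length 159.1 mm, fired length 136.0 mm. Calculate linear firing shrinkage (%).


FS = (159.1 - 136.0) / 159.1 * 100 = 14.52%

14.52


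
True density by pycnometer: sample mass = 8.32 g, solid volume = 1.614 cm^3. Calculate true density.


TD = 8.32 / 1.614 = 5.155 g/cm^3

5.155


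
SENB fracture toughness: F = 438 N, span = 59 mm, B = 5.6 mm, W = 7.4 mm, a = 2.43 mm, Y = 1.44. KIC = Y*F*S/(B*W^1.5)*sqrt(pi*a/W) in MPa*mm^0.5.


KIC = 1.44*438*59/(5.6*7.4^1.5)*sqrt(pi*2.43/7.4) = 335.29

335.29


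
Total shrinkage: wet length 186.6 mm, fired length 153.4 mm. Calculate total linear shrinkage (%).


TS = (186.6 - 153.4) / 186.6 * 100 = 17.79%

17.79


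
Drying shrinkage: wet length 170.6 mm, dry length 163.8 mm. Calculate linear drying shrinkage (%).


DS = (170.6 - 163.8) / 170.6 * 100 = 3.99%

3.99


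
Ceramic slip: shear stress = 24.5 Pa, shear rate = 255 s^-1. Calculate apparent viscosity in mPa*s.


eta = tau/gamma * 1000 = 24.5/255 * 1000 = 96.1 mPa*s

96.1


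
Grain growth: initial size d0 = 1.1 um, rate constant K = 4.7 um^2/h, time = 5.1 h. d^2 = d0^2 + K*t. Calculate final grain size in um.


d^2 = 1.1^2 + 4.7*5.1 = 25.18
d = sqrt(25.18) = 5.02 um

5.02


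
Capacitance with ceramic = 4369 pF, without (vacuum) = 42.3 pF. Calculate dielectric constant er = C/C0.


er = 4369 / 42.3 = 103.29

103.29


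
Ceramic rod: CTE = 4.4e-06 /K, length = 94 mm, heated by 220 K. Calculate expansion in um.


dL = 4.4e-06 * 94 * 220 * 1000 = 90.992 um

90.992


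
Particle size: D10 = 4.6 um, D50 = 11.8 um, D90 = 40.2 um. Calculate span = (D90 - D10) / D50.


Span = (40.2 - 4.6) / 11.8 = 35.6 / 11.8 = 3.017

3.017


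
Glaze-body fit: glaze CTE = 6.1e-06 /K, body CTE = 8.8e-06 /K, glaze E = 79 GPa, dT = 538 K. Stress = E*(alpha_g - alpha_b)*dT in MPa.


Stress = 79*1000*(6.1e-06 - 8.8e-06)*538 = -114.8 MPa

-114.8


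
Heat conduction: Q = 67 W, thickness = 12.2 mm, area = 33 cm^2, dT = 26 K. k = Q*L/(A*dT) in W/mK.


k = 67*12.2/1000/(33/10000*26) = 9.53 W/mK

9.53


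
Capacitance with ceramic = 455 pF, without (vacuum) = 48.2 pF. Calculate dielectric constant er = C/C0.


er = 455 / 48.2 = 9.44

9.44


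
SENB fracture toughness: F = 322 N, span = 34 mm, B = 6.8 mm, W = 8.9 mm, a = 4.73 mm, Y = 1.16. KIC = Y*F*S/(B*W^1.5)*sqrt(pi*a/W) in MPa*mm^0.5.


KIC = 1.16*322*34/(6.8*8.9^1.5)*sqrt(pi*4.73/8.9) = 90.89

90.89


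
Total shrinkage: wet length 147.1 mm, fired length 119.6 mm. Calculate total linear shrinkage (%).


TS = (147.1 - 119.6) / 147.1 * 100 = 18.69%

18.69


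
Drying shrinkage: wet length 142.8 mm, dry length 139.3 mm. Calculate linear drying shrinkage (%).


DS = (142.8 - 139.3) / 142.8 * 100 = 2.45%

2.45


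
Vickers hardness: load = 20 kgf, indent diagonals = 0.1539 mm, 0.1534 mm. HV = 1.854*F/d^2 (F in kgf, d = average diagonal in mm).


d_avg = (0.1539+0.1534)/2 = 0.15365 mm
HV = 1.854*20/0.15365^2 = 1571

1571


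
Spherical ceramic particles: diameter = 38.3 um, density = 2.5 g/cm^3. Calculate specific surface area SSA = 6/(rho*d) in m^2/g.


SSA = 6 / (2.5 * 38.3) = 0.063 m^2/g

0.063


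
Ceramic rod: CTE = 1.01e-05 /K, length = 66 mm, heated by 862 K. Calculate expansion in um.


dL = 1.01e-05 * 66 * 862 * 1000 = 574.609 um

574.609


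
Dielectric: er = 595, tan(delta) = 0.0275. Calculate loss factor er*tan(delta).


Loss = 595 * 0.0275 = 16.363

16.363


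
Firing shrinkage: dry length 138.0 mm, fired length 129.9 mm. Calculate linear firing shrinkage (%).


FS = (138.0 - 129.9) / 138.0 * 100 = 5.87%

5.87


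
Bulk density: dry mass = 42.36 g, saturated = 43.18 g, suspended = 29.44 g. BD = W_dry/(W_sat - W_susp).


BD = 42.36 / (43.18 - 29.44) = 42.36 / 13.74 = 3.083 g/cm^3

3.083


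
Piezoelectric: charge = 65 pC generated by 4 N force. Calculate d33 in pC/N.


d33 = 65 / 4 = 16.3 pC/N

16.3


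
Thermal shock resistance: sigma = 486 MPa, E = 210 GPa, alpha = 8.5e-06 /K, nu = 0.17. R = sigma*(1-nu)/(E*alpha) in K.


R = 486*(1-0.17)/(210*1000*8.5e-06) = 226 K

226


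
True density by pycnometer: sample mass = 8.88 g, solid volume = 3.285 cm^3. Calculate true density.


TD = 8.88 / 3.285 = 2.703 g/cm^3

2.703


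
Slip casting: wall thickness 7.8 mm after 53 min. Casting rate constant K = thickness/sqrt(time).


K = 7.8 / sqrt(53) = 7.8 / 7.2801 = 1.071 mm/min^0.5

1.071


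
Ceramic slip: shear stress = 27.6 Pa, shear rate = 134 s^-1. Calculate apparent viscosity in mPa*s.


eta = tau/gamma * 1000 = 27.6/134 * 1000 = 206.0 mPa*s

206.0


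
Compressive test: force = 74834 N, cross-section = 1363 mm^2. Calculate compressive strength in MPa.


CS = 74834 / 1363 = 54.9 MPa

54.9


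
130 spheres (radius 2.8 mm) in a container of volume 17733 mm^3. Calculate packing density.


V_sphere = 4/3*pi*2.8^3 = 91.9523 mm^3
Total V = 130*91.9523 = 11953.799 mm^3
PD = 11953.799 / 17733 = 0.674

0.674


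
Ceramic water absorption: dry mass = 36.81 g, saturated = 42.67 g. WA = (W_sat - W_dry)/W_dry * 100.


WA = (42.67 - 36.81) / 36.81 * 100 = 15.92%

15.92


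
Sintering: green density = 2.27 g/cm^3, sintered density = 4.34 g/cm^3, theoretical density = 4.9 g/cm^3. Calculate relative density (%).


Relative = 4.34 / 4.9 * 100 = 88.6%

88.6


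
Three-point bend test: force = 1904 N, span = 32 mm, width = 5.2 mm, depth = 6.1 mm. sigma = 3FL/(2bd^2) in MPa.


sigma = 3*1904*32/(2*5.2*6.1^2) = 472.3 MPa

472.3


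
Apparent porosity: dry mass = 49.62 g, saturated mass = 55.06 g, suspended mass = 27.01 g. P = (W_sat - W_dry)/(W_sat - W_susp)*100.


P = (55.06 - 49.62) / (55.06 - 27.01) * 100 = 5.44 / 28.05 * 100 = 19.4%

19.4


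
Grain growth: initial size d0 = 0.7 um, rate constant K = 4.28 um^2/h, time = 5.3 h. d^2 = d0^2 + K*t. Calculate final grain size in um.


d^2 = 0.7^2 + 4.28*5.3 = 23.174
d = sqrt(23.174) = 4.81 um

4.81


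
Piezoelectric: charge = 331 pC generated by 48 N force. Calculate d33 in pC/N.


d33 = 331 / 48 = 6.9 pC/N

6.9


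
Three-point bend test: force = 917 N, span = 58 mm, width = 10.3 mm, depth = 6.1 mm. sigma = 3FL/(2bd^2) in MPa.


sigma = 3*917*58/(2*10.3*6.1^2) = 208.2 MPa

208.2


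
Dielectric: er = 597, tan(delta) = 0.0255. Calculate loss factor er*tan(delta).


Loss = 597 * 0.0255 = 15.224

15.224


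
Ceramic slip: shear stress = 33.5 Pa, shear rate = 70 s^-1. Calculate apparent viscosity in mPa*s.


eta = tau/gamma * 1000 = 33.5/70 * 1000 = 478.6 mPa*s

478.6


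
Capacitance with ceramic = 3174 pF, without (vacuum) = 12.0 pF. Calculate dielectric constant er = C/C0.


er = 3174 / 12.0 = 264.5

264.5


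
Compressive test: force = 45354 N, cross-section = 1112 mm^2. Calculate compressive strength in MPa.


CS = 45354 / 1112 = 40.8 MPa

40.8


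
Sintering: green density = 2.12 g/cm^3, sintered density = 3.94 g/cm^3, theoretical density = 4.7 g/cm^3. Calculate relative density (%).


Relative = 3.94 / 4.7 * 100 = 83.8%

83.8


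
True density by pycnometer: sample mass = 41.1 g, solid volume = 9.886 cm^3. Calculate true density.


TD = 41.1 / 9.886 = 4.157 g/cm^3

4.157


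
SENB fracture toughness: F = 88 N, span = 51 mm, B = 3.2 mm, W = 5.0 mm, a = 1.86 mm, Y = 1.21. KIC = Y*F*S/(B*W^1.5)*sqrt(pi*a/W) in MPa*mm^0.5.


KIC = 1.21*88*51/(3.2*5.0^1.5)*sqrt(pi*1.86/5.0) = 164.09

164.09


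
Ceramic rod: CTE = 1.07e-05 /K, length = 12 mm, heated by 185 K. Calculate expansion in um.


dL = 1.07e-05 * 12 * 185 * 1000 = 23.754 um

23.754


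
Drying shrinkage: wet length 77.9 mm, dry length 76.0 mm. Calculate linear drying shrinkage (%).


DS = (77.9 - 76.0) / 77.9 * 100 = 2.44%

2.44


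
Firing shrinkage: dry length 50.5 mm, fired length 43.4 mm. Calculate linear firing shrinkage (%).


FS = (50.5 - 43.4) / 50.5 * 100 = 14.06%

14.06


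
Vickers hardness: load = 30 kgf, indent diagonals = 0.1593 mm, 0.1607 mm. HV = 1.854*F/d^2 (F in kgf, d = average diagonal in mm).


d_avg = (0.1593+0.1607)/2 = 0.16 mm
HV = 1.854*30/0.16^2 = 2173

2173


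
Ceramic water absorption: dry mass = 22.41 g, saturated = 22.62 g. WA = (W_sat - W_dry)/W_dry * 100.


WA = (22.62 - 22.41) / 22.41 * 100 = 0.94%

0.94


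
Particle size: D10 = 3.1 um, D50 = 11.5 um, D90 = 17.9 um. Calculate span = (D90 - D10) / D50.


Span = (17.9 - 3.1) / 11.5 = 14.8 / 11.5 = 1.287

1.287


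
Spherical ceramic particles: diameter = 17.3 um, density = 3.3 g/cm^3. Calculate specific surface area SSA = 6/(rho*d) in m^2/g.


SSA = 6 / (3.3 * 17.3) = 0.105 m^2/g

0.105


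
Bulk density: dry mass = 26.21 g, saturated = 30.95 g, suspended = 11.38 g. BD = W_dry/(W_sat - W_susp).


BD = 26.21 / (30.95 - 11.38) = 26.21 / 19.57 = 1.339 g/cm^3

1.339


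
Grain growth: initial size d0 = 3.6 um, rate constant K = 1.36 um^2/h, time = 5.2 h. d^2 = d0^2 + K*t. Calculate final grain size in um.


d^2 = 3.6^2 + 1.36*5.2 = 20.032
d = sqrt(20.032) = 4.48 um

4.48


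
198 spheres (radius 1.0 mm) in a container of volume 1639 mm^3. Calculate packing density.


V_sphere = 4/3*pi*1.0^3 = 4.1888 mm^3
Total V = 198*4.1888 = 829.3824 mm^3
PD = 829.3824 / 1639 = 0.506

0.506


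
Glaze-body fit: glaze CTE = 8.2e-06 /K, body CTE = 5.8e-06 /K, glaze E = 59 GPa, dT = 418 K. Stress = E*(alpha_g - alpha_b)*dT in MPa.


Stress = 59*1000*(8.2e-06 - 5.8e-06)*418 = 59.2 MPa

59.2


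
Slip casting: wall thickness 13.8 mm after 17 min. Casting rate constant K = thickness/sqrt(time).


K = 13.8 / sqrt(17) = 13.8 / 4.1231 = 3.347 mm/min^0.5

3.347


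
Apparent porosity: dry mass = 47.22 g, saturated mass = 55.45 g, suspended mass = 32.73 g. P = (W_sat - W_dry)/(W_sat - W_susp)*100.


P = (55.45 - 47.22) / (55.45 - 32.73) * 100 = 8.23 / 22.72 * 100 = 36.2%

36.2


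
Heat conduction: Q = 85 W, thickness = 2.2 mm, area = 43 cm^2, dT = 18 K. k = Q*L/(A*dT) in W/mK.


k = 85*2.2/1000/(43/10000*18) = 2.42 W/mK

2.42


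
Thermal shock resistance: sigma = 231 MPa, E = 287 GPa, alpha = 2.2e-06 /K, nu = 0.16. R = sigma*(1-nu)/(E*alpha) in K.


R = 231*(1-0.16)/(287*1000*2.2e-06) = 307 K

307


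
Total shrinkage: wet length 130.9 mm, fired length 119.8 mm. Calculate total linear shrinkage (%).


TS = (130.9 - 119.8) / 130.9 * 100 = 8.48%

8.48


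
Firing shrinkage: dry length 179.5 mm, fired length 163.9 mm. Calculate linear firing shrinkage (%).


FS = (179.5 - 163.9) / 179.5 * 100 = 8.69%

8.69


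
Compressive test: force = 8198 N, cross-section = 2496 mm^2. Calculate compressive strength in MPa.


CS = 8198 / 2496 = 3.3 MPa

3.3


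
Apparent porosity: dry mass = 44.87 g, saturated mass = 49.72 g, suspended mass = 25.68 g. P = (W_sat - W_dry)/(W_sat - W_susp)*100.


P = (49.72 - 44.87) / (49.72 - 25.68) * 100 = 4.85 / 24.04 * 100 = 20.2%

20.2


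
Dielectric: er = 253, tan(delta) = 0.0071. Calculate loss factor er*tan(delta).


Loss = 253 * 0.0071 = 1.796

1.796


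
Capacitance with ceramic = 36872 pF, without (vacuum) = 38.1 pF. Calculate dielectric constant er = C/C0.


er = 36872 / 38.1 = 967.77

967.77


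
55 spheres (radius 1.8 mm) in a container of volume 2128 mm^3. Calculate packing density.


V_sphere = 4/3*pi*1.8^3 = 24.429 mm^3
Total V = 55*24.429 = 1343.595 mm^3
PD = 1343.595 / 2128 = 0.631

0.631


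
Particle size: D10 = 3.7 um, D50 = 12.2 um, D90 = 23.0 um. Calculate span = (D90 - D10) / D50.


Span = (23.0 - 3.7) / 12.2 = 19.3 / 12.2 = 1.582

1.582


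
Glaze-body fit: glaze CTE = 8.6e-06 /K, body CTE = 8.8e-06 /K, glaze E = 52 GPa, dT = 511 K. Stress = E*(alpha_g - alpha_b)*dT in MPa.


Stress = 52*1000*(8.6e-06 - 8.8e-06)*511 = -5.3 MPa

-5.3


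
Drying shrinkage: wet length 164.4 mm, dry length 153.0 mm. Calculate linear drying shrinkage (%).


DS = (164.4 - 153.0) / 164.4 * 100 = 6.93%

6.93


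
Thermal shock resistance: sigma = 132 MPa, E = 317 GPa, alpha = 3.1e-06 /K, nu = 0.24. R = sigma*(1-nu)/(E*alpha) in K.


R = 132*(1-0.24)/(317*1000*3.1e-06) = 102 K

102


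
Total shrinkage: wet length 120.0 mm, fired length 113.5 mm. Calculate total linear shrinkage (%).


TS = (120.0 - 113.5) / 120.0 * 100 = 5.42%

5.42


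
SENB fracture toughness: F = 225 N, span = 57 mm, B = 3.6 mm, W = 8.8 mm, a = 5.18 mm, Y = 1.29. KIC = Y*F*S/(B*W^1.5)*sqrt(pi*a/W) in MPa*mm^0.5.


KIC = 1.29*225*57/(3.6*8.8^1.5)*sqrt(pi*5.18/8.8) = 239.4

239.4


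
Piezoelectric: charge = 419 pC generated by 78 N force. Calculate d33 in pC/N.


d33 = 419 / 78 = 5.4 pC/N

5.4


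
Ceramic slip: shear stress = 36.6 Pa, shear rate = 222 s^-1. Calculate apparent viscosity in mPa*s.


eta = tau/gamma * 1000 = 36.6/222 * 1000 = 164.9 mPa*s

164.9


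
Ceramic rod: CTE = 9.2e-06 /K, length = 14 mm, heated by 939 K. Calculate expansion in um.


dL = 9.2e-06 * 14 * 939 * 1000 = 120.943 um

120.943


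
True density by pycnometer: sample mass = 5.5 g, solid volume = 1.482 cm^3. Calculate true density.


TD = 5.5 / 1.482 = 3.711 g/cm^3

3.711


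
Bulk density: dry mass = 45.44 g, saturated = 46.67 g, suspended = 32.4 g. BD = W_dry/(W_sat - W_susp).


BD = 45.44 / (46.67 - 32.4) = 45.44 / 14.27 = 3.184 g/cm^3

3.184


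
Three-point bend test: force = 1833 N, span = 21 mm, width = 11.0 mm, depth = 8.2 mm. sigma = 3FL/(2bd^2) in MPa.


sigma = 3*1833*21/(2*11.0*8.2^2) = 78.1 MPa

78.1


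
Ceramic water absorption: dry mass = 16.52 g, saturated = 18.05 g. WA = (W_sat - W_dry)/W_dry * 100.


WA = (18.05 - 16.52) / 16.52 * 100 = 9.26%

9.26


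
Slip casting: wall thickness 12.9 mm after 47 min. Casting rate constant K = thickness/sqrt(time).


K = 12.9 / sqrt(47) = 12.9 / 6.8557 = 1.882 mm/min^0.5

1.882


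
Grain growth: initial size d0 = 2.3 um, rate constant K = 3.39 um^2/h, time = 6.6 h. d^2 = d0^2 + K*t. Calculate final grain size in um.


d^2 = 2.3^2 + 3.39*6.6 = 27.664
d = sqrt(27.664) = 5.26 um

5.26


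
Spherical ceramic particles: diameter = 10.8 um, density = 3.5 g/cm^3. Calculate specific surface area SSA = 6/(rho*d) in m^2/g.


SSA = 6 / (3.5 * 10.8) = 0.159 m^2/g

0.159


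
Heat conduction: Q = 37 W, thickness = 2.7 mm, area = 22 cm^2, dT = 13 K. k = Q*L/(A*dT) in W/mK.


k = 37*2.7/1000/(22/10000*13) = 3.49 W/mK

3.49


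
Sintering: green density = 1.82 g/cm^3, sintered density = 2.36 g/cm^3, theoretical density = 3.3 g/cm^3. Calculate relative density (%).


Relative = 2.36 / 3.3 * 100 = 71.5%

71.5


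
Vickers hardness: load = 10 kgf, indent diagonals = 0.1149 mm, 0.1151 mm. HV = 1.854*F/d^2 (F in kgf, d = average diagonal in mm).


d_avg = (0.1149+0.1151)/2 = 0.115 mm
HV = 1.854*10/0.115^2 = 1402

1402


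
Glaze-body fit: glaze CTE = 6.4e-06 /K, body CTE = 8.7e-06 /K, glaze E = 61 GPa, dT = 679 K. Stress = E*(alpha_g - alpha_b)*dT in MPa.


Stress = 61*1000*(6.4e-06 - 8.7e-06)*679 = -95.3 MPa

-95.3


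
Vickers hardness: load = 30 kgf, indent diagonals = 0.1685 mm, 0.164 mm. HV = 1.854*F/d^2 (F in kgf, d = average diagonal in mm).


d_avg = (0.1685+0.164)/2 = 0.16625 mm
HV = 1.854*30/0.16625^2 = 2012

2012


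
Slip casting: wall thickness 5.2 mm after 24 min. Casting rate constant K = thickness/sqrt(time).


K = 5.2 / sqrt(24) = 5.2 / 4.899 = 1.061 mm/min^0.5

1.061


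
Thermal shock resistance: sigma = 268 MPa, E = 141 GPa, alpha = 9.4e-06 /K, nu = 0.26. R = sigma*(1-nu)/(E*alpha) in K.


R = 268*(1-0.26)/(141*1000*9.4e-06) = 150 K

150


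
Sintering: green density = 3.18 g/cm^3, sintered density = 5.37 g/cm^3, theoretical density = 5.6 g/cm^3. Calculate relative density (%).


Relative = 5.37 / 5.6 * 100 = 95.9%

95.9


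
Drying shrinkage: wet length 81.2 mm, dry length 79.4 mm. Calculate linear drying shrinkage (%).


DS = (81.2 - 79.4) / 81.2 * 100 = 2.22%

2.22


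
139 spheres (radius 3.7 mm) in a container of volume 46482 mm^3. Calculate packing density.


V_sphere = 4/3*pi*3.7^3 = 212.1748 mm^3
Total V = 139*212.1748 = 29492.2972 mm^3
PD = 29492.2972 / 46482 = 0.634

0.634


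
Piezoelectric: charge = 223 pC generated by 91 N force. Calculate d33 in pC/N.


d33 = 223 / 91 = 2.5 pC/N

2.5


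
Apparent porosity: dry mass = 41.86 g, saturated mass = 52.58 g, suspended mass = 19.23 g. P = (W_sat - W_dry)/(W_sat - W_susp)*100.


P = (52.58 - 41.86) / (52.58 - 19.23) * 100 = 10.72 / 33.35 * 100 = 32.1%

32.1


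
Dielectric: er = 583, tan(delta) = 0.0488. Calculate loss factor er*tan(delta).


Loss = 583 * 0.0488 = 28.45

28.45


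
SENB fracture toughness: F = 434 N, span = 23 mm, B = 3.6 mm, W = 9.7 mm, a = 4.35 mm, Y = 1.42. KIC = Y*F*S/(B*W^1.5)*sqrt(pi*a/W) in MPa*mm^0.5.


KIC = 1.42*434*23/(3.6*9.7^1.5)*sqrt(pi*4.35/9.7) = 154.7

154.7


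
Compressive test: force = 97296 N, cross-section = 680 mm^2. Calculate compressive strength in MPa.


CS = 97296 / 680 = 143.1 MPa

143.1


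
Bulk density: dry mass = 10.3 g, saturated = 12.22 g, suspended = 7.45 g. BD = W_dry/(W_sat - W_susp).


BD = 10.3 / (12.22 - 7.45) = 10.3 / 4.77 = 2.159 g/cm^3

2.159


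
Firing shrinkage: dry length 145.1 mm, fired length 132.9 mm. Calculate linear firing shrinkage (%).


FS = (145.1 - 132.9) / 145.1 * 100 = 8.41%

8.41


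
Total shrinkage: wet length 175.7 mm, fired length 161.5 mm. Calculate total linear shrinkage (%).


TS = (175.7 - 161.5) / 175.7 * 100 = 8.08%

8.08


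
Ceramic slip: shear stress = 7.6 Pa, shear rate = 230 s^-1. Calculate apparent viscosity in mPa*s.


eta = tau/gamma * 1000 = 7.6/230 * 1000 = 33.0 mPa*s

33.0


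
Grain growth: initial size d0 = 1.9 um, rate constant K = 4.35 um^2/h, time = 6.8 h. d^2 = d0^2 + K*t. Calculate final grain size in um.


d^2 = 1.9^2 + 4.35*6.8 = 33.19
d = sqrt(33.19) = 5.76 um

5.76


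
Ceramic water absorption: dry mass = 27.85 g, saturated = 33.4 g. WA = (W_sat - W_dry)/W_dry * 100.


WA = (33.4 - 27.85) / 27.85 * 100 = 19.93%

19.93


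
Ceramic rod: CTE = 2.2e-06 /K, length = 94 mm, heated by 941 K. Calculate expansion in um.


dL = 2.2e-06 * 94 * 941 * 1000 = 194.599 um

194.599


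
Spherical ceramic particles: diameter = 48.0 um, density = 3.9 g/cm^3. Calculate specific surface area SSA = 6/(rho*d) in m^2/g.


SSA = 6 / (3.9 * 48.0) = 0.032 m^2/g

0.032


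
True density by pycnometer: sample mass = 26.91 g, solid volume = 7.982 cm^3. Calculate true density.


TD = 26.91 / 7.982 = 3.371 g/cm^3

3.371


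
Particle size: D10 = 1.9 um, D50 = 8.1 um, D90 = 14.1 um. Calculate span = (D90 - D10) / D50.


Span = (14.1 - 1.9) / 8.1 = 12.2 / 8.1 = 1.506

1.506


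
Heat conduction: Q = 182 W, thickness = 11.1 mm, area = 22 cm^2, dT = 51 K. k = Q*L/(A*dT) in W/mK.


k = 182*11.1/1000/(22/10000*51) = 18.01 W/mK

18.01


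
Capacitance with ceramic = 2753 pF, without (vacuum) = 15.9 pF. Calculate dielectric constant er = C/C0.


er = 2753 / 15.9 = 173.14

173.14


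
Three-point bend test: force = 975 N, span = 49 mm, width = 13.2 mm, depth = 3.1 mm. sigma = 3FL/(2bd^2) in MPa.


sigma = 3*975*49/(2*13.2*3.1^2) = 564.9 MPa

564.9


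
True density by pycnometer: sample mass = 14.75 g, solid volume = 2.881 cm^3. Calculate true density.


TD = 14.75 / 2.881 = 5.12 g/cm^3

5.12


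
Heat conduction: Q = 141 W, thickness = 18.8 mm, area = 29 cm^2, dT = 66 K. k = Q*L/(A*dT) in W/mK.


k = 141*18.8/1000/(29/10000*66) = 13.85 W/mK

13.85


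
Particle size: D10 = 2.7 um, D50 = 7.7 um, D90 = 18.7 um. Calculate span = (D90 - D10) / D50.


Span = (18.7 - 2.7) / 7.7 = 16.0 / 7.7 = 2.078

2.078


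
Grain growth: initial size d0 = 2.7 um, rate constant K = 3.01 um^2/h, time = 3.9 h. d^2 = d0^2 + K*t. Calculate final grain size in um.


d^2 = 2.7^2 + 3.01*3.9 = 19.029
d = sqrt(19.029) = 4.36 um

4.36


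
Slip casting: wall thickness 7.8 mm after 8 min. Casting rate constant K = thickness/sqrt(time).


K = 7.8 / sqrt(8) = 7.8 / 2.8284 = 2.758 mm/min^0.5

2.758


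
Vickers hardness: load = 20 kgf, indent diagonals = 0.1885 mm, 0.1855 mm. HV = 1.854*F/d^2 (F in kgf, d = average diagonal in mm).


d_avg = (0.1885+0.1855)/2 = 0.187 mm
HV = 1.854*20/0.187^2 = 1060

1060


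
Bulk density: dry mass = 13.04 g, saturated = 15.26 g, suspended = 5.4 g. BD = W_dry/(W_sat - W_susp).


BD = 13.04 / (15.26 - 5.4) = 13.04 / 9.86 = 1.323 g/cm^3

1.323


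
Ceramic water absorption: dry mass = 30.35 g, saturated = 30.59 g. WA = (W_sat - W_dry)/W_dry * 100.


WA = (30.59 - 30.35) / 30.35 * 100 = 0.79%

0.79


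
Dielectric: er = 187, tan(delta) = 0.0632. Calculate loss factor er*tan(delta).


Loss = 187 * 0.0632 = 11.818

11.818


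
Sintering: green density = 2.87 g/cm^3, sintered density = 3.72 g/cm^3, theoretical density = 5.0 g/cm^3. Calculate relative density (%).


Relative = 3.72 / 5.0 * 100 = 74.4%

74.4


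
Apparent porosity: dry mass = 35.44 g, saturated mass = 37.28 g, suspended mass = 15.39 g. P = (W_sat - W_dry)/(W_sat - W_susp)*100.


P = (37.28 - 35.44) / (37.28 - 15.39) * 100 = 1.84 / 21.89 * 100 = 8.4%

8.4


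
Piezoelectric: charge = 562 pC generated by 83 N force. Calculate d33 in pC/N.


d33 = 562 / 83 = 6.8 pC/N

6.8


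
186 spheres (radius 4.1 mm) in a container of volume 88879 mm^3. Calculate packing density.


V_sphere = 4/3*pi*4.1^3 = 288.6956 mm^3
Total V = 186*288.6956 = 53697.3816 mm^3
PD = 53697.3816 / 88879 = 0.604

0.604


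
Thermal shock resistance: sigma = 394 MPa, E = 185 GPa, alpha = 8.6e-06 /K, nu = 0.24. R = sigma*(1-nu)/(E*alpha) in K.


R = 394*(1-0.24)/(185*1000*8.6e-06) = 188 K

188


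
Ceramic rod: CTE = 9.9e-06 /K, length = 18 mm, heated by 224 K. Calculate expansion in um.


dL = 9.9e-06 * 18 * 224 * 1000 = 39.917 um

39.917


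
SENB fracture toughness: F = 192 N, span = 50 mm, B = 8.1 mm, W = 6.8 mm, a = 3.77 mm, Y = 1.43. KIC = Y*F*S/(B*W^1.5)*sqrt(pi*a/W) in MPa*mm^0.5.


KIC = 1.43*192*50/(8.1*6.8^1.5)*sqrt(pi*3.77/6.8) = 126.14

126.14


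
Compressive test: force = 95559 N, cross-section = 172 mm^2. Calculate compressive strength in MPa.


CS = 95559 / 172 = 555.6 MPa

555.6


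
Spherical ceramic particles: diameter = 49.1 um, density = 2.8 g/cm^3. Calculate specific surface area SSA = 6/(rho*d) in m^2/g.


SSA = 6 / (2.8 * 49.1) = 0.044 m^2/g

0.044


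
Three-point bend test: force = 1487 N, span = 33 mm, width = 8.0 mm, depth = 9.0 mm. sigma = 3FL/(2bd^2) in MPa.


sigma = 3*1487*33/(2*8.0*9.0^2) = 113.6 MPa

113.6


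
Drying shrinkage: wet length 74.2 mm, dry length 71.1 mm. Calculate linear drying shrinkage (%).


DS = (74.2 - 71.1) / 74.2 * 100 = 4.18%

4.18


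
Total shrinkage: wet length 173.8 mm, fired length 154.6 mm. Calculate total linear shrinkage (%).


TS = (173.8 - 154.6) / 173.8 * 100 = 11.05%

11.05


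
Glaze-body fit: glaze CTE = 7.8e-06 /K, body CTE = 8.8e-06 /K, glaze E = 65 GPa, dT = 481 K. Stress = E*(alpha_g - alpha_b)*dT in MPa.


Stress = 65*1000*(7.8e-06 - 8.8e-06)*481 = -31.3 MPa

-31.3


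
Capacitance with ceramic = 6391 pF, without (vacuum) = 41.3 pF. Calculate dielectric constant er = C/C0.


er = 6391 / 41.3 = 154.75

154.75


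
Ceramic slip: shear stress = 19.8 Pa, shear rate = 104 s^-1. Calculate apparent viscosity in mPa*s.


eta = tau/gamma * 1000 = 19.8/104 * 1000 = 190.4 mPa*s

190.4
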